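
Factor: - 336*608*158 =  -32277504  =  -  2^10*3^1 *7^1*19^1 * 79^1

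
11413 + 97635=109048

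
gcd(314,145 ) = 1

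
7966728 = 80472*99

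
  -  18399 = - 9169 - 9230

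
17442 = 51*342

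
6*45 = 270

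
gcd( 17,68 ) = 17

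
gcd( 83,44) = 1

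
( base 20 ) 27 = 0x2f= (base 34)1D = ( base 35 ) 1c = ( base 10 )47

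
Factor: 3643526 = 2^1*1821763^1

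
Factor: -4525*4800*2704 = -2^10*3^1*5^4*13^2*181^1  =  - 58730880000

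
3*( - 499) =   -  1497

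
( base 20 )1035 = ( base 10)8065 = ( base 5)224230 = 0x1F81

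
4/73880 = 1/18470 = 0.00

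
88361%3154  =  49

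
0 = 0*11008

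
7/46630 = 7/46630 = 0.00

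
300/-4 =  - 75/1=- 75.00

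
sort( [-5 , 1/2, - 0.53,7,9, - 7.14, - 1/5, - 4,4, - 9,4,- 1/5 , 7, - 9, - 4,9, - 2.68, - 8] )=[  -  9, - 9, - 8, - 7.14, - 5, - 4,-4,  -  2.68, -0.53,  -  1/5,-1/5, 1/2,4 , 4 , 7,7, 9,9 ] 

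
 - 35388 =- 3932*9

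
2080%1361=719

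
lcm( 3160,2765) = 22120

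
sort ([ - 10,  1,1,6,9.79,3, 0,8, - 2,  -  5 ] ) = [ - 10, - 5, - 2, 0 , 1, 1, 3,  6,8 , 9.79 ] 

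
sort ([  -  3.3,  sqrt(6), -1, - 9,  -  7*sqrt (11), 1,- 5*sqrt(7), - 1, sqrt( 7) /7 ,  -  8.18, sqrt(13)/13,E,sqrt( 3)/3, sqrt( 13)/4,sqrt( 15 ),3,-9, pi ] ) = [-7* sqrt ( 11),-5*sqrt(7), - 9,  -  9,-8.18,  -  3.3, - 1,  -  1, sqrt( 13) /13, sqrt( 7 ) /7,  sqrt( 3 )/3, sqrt(13 ) /4, 1,sqrt( 6), E, 3,  pi, sqrt( 15)]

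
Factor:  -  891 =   -  3^4*11^1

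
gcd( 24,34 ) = 2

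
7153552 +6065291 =13218843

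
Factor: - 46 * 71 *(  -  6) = 2^2*3^1 * 23^1 * 71^1= 19596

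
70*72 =5040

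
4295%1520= 1255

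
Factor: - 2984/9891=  - 2^3*3^(-2)*7^( - 1)*157^( - 1) * 373^1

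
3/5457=1/1819 = 0.00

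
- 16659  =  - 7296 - 9363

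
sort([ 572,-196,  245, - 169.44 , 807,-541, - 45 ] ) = [ - 541, -196, - 169.44, -45,  245, 572, 807 ]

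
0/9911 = 0 = 0.00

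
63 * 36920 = 2325960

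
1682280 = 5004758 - 3322478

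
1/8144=1/8144 = 0.00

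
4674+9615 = 14289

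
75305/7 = 75305/7 =10757.86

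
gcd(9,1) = 1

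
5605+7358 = 12963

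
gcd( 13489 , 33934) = 47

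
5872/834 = 2936/417 = 7.04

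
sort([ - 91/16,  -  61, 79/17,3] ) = [ - 61, - 91/16,3, 79/17]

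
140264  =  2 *70132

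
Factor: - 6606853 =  - 11^1*600623^1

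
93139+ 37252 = 130391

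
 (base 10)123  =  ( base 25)4N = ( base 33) 3o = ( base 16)7b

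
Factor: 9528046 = 2^1  *11^1*433093^1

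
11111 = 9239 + 1872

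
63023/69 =913 + 26/69 = 913.38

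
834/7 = 834/7 = 119.14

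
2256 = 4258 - 2002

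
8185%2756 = 2673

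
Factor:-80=  -  2^4*5^1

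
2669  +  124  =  2793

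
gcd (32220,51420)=60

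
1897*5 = 9485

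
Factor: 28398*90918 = 2581889364 = 2^2*3^3* 4733^1*5051^1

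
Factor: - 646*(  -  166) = 2^2*17^1*19^1*83^1=107236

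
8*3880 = 31040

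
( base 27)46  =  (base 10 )114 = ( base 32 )3i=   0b1110010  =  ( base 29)3r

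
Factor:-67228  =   - 2^2*7^5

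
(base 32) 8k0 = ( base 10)8832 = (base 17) 1D99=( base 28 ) B7C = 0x2280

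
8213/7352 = 8213/7352= 1.12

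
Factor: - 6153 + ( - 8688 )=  - 14841 = -3^2*17^1*97^1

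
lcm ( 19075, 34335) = 171675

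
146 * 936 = 136656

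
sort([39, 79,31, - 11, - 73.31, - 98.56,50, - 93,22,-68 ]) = [-98.56, - 93,  -  73.31, - 68, - 11,22, 31, 39,50 , 79]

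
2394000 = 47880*50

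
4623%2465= 2158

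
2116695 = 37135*57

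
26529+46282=72811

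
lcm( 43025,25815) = 129075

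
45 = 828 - 783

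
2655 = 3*885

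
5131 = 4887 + 244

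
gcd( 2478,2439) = 3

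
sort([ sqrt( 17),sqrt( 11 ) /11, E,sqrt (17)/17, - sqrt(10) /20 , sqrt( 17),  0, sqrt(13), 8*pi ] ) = [ - sqrt (10 ) /20, 0,sqrt( 17)/17 , sqrt( 11)/11, E , sqrt(13), sqrt ( 17),sqrt ( 17) , 8*pi]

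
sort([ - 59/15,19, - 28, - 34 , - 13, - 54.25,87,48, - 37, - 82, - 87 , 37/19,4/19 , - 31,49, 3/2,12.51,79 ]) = [ - 87, - 82,-54.25, - 37,- 34, - 31, -28,-13,-59/15, 4/19,3/2, 37/19,12.51, 19,48,49,79,87]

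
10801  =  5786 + 5015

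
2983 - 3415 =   -  432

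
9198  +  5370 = 14568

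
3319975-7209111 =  - 3889136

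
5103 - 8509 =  - 3406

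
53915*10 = 539150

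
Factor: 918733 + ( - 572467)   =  2^1*3^2 * 19237^1 = 346266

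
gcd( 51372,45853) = 1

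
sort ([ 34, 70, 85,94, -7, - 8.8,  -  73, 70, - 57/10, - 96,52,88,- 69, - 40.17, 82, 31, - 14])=[ - 96, - 73, - 69,-40.17,-14, - 8.8, - 7, - 57/10,  31, 34,52,70,70, 82,85,88, 94 ] 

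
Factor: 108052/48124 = 7^1*17^1*53^( - 1)= 119/53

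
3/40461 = 1/13487  =  0.00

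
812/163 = 4+ 160/163 = 4.98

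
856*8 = 6848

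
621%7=5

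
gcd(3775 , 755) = 755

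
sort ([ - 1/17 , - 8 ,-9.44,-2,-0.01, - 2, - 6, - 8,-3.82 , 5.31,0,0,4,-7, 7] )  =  [ - 9.44, -8 ,-8,  -  7, - 6, - 3.82,-2,-2, - 1/17,-0.01,0,0, 4,  5.31,7] 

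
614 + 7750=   8364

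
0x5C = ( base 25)3H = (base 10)92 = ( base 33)2q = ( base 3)10102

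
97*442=42874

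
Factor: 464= 2^4 * 29^1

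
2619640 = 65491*40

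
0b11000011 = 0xc3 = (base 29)6L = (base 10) 195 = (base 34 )5P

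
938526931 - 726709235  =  211817696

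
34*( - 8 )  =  -272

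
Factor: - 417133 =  - 417133^1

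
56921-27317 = 29604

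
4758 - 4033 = 725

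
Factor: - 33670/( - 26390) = 37/29 = 29^( - 1)*37^1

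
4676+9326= 14002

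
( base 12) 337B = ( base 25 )93b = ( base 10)5711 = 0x164F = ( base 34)4VX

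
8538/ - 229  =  -8538/229 = -37.28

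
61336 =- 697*(-88)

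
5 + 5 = 10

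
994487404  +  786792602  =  1781280006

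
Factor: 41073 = 3^1 * 13691^1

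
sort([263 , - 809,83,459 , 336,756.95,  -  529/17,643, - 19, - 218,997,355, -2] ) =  [ - 809, - 218, - 529/17 , - 19, - 2, 83,263,336, 355,459,643 , 756.95 , 997] 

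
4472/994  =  4+248/497 = 4.50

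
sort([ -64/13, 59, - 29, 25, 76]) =[ - 29 ,  -  64/13,25, 59, 76 ] 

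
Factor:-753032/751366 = -2^2 * 11^ ( - 1)* 41^( - 1)*113^1 = - 452/451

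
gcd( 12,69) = 3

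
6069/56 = 867/8=108.38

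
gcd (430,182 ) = 2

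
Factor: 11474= 2^1  *  5737^1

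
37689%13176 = 11337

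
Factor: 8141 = 7^1*1163^1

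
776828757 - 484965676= 291863081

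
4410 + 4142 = 8552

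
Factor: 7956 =2^2  *3^2*13^1*17^1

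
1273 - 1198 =75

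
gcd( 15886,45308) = 94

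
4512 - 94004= - 89492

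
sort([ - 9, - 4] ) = [ - 9, - 4 ] 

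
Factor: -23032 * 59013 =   -  1359187416 = - 2^3*3^2*79^1*83^1*2879^1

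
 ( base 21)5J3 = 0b101000101111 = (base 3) 10120120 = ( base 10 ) 2607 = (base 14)D43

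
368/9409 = 368/9409 = 0.04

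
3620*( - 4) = - 14480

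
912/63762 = 152/10627 = 0.01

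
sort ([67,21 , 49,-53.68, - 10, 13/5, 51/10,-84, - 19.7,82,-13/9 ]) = [ - 84, - 53.68, - 19.7 ,  -  10,-13/9,  13/5,  51/10,  21,49,  67, 82] 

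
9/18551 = 9/18551 =0.00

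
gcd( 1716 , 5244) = 12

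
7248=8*906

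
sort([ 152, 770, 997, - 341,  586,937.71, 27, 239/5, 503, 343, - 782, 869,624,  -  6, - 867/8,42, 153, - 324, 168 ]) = [ -782 , - 341, -324, - 867/8, - 6, 27,42,239/5,152,153, 168, 343,  503,586, 624, 770,869,937.71,  997]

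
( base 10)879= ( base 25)1a4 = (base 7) 2364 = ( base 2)1101101111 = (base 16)36f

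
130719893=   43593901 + 87125992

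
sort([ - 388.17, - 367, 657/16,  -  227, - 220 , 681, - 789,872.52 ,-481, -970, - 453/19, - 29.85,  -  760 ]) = [ - 970, - 789, - 760, - 481, - 388.17, - 367, - 227, - 220, - 29.85 , - 453/19,657/16,681, 872.52]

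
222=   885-663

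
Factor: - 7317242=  - 2^1*17^1*19^1*47^1*241^1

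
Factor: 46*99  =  4554  =  2^1 * 3^2*11^1*23^1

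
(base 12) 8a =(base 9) 127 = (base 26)42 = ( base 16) 6A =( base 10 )106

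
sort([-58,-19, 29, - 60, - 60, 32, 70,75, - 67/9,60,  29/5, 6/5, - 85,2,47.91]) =[ - 85,- 60, - 60 , - 58, -19, - 67/9, 6/5, 2, 29/5,29, 32 , 47.91,60, 70, 75 ] 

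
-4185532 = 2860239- 7045771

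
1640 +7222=8862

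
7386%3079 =1228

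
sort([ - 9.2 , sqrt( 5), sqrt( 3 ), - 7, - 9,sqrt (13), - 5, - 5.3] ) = [ - 9.2,  -  9,-7,-5.3, - 5, sqrt( 3), sqrt ( 5), sqrt( 13)]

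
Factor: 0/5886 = 0^1 = 0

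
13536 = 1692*8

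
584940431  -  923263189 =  - 338322758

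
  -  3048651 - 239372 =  -3288023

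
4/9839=4/9839  =  0.00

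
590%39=5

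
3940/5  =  788 =788.00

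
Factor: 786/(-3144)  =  -2^( - 2 ) = - 1/4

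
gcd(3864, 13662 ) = 138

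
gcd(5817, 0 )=5817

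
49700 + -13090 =36610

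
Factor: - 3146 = - 2^1*11^2*13^1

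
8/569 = 8/569=0.01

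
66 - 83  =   - 17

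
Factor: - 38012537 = -23^1*1652719^1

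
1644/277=1644/277 = 5.94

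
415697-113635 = 302062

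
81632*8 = 653056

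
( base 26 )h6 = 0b111000000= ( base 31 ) ee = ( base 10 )448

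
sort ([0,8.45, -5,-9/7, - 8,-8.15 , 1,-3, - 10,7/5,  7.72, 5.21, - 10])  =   [ - 10,  -  10, - 8.15, - 8, - 5, - 3, - 9/7 , 0, 1,7/5,5.21, 7.72,8.45]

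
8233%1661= 1589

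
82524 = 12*6877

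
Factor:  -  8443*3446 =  - 29094578 = - 2^1*1723^1 * 8443^1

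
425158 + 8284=433442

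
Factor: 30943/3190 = 2^( - 1 )* 5^ ( - 1)*97^1 = 97/10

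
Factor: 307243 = 307243^1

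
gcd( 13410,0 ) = 13410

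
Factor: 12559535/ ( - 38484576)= -2^ (  -  5) *3^(  -  2)*5^1*13^( - 1 )*19^( - 1 )*179^1*541^(-1)* 14033^1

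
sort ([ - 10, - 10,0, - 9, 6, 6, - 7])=[ - 10, - 10,-9, - 7, 0,6,6] 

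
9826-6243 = 3583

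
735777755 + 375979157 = 1111756912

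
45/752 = 45/752 = 0.06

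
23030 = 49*470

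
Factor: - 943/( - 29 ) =23^1*29^( - 1)*41^1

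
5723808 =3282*1744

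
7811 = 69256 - 61445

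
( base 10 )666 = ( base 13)3C3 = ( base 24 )13I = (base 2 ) 1010011010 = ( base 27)OI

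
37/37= 1 = 1.00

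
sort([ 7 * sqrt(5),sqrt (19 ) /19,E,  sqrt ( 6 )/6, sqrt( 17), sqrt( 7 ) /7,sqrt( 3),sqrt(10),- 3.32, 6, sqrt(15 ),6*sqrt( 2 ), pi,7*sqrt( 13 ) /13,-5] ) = [ - 5,-3.32, sqrt(  19 ) /19,sqrt( 7 )/7  ,  sqrt(6 )/6,sqrt(3),7 * sqrt(13)/13,E , pi,  sqrt ( 10),sqrt(15), sqrt(17 ),6,6*sqrt(2 ),7*sqrt (5 )] 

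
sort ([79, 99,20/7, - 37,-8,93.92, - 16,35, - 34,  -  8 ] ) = [ - 37,-34, - 16,-8, - 8,20/7,  35,  79,  93.92, 99 ]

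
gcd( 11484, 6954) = 6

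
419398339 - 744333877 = - 324935538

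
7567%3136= 1295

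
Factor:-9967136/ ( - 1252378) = 4983568/626189=   2^4*311473^1*626189^(  -  1) 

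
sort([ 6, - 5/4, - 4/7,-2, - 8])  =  [- 8, - 2, - 5/4 , - 4/7, 6 ]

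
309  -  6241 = -5932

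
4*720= 2880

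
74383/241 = 308  +  155/241 = 308.64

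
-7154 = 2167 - 9321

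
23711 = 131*181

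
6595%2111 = 262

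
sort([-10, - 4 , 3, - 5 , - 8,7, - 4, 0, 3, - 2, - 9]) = [  -  10, - 9, - 8, - 5,-4, - 4, - 2, 0,  3,3, 7]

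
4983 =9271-4288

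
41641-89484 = - 47843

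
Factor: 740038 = 2^1* 13^1 * 28463^1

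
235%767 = 235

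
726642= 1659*438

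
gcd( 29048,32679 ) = 3631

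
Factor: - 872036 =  - 2^2 * 11^1*19819^1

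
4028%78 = 50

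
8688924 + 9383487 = 18072411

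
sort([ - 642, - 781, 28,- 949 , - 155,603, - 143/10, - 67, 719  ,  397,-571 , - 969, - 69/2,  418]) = [-969, -949, - 781, - 642, - 571, - 155, - 67, - 69/2,-143/10,28,397,418, 603,  719 ]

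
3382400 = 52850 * 64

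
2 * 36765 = 73530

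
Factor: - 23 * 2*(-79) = 3634=2^1*23^1*79^1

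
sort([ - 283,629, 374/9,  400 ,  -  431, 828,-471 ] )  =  [  -  471,  -  431, - 283,374/9,400  ,  629,828 ] 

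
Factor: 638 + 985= 1623 = 3^1  *  541^1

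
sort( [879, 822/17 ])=[ 822/17, 879]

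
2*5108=10216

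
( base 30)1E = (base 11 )40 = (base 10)44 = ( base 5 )134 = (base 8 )54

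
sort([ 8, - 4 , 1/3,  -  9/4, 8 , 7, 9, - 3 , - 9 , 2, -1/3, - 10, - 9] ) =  [ - 10, - 9, - 9, - 4,-3 , - 9/4, - 1/3,1/3,2,7 , 8 , 8,9 ]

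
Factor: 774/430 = 9/5= 3^2 * 5^( - 1)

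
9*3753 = 33777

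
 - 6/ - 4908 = 1/818 = 0.00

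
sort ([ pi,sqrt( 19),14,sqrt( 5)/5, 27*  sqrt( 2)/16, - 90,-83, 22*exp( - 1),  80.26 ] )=[-90, - 83, sqrt( 5 ) /5, 27*sqrt(2 ) /16, pi, sqrt(19 ),22*exp( -1), 14,80.26 ] 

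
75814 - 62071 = 13743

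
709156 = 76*9331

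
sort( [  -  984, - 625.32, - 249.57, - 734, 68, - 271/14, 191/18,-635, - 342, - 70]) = [  -  984 , - 734, - 635,  -  625.32, - 342, - 249.57, - 70, - 271/14,  191/18,  68]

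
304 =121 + 183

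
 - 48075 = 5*(  -  9615 ) 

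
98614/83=98614/83 = 1188.12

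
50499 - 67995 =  - 17496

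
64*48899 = 3129536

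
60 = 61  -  1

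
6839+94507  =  101346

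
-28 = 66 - 94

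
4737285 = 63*75195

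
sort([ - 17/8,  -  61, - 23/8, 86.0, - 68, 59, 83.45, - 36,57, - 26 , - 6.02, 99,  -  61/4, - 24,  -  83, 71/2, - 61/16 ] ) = [ - 83,-68, - 61,-36, - 26, - 24, - 61/4, - 6.02, - 61/16, - 23/8, - 17/8, 71/2,57, 59, 83.45, 86.0, 99] 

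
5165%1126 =661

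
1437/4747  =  1437/4747 =0.30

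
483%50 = 33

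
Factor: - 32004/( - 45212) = 3^2*7^1*89^( - 1) = 63/89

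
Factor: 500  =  2^2*5^3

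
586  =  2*293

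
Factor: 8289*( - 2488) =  - 20623032  =  - 2^3* 3^3*307^1 * 311^1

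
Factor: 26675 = 5^2*11^1*97^1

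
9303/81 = 114 + 23/27 = 114.85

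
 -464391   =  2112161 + -2576552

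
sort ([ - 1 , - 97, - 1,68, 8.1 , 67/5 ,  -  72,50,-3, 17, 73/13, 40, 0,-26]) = [ - 97,- 72, - 26, - 3,-1,-1,0,73/13, 8.1, 67/5,17,40, 50, 68 ] 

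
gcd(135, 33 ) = 3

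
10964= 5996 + 4968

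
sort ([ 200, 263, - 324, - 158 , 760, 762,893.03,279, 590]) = [ - 324 , - 158 , 200 , 263,279,590,  760,  762,893.03 ]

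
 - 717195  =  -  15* 47813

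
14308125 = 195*73375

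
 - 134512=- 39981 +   -  94531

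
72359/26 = 72359/26=2783.04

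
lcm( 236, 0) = 0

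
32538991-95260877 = - 62721886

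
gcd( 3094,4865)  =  7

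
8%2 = 0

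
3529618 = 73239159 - 69709541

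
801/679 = 1 +122/679  =  1.18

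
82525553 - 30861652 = 51663901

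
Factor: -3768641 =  - 61^1*61781^1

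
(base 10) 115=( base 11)A5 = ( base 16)73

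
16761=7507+9254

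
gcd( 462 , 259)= 7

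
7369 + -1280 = 6089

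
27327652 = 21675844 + 5651808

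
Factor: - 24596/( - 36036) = 43/63 =3^( - 2)*7^( - 1)*43^1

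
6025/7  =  6025/7 = 860.71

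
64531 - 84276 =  - 19745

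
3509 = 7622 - 4113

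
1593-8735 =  - 7142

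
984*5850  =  5756400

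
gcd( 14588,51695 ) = 7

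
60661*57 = 3457677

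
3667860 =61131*60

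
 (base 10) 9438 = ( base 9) 13846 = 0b10010011011110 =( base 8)22336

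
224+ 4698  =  4922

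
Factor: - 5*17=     -  85 = - 5^1*17^1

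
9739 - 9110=629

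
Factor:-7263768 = - 2^3*3^1*23^1*13159^1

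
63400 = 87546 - 24146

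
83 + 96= 179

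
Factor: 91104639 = 3^1*19^1 * 1598327^1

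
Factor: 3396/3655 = 2^2*3^1*5^( - 1)*17^( - 1 )*43^( - 1) *283^1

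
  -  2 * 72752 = -145504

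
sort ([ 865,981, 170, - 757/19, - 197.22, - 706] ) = [- 706 , - 197.22, - 757/19,170,865,981]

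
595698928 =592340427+3358501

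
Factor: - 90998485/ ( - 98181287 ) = 5^1 * 31^1*127^( - 1) * 587087^1*773081^( - 1 ) 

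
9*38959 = 350631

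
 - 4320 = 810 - 5130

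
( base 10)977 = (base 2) 1111010001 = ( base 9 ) 1305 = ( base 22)209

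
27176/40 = 3397/5= 679.40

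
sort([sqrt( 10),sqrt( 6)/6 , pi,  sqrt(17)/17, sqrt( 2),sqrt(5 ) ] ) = [ sqrt( 17 )/17,sqrt( 6 )/6, sqrt(  2), sqrt( 5)  ,  pi, sqrt(10)]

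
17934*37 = 663558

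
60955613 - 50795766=10159847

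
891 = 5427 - 4536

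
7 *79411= 555877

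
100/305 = 20/61= 0.33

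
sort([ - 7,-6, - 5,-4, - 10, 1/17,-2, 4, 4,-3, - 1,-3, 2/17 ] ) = [ - 10, - 7, - 6, -5, - 4,-3,-3, - 2,-1, 1/17, 2/17 , 4, 4] 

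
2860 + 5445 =8305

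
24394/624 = 39+29/312 =39.09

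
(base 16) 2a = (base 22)1k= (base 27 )1f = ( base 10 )42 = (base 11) 39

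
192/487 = 192/487 = 0.39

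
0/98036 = 0 = 0.00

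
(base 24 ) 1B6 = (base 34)ou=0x34e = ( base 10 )846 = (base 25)18l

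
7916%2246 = 1178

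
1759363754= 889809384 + 869554370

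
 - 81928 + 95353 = 13425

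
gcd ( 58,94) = 2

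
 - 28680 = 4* ( - 7170 ) 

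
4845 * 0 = 0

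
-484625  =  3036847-3521472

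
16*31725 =507600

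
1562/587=2  +  388/587= 2.66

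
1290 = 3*430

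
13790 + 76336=90126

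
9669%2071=1385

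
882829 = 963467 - 80638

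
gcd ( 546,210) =42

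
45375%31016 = 14359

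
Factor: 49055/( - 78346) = -2^ ( - 1) *5^1*43^( - 1 )*911^( - 1)*9811^1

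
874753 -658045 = 216708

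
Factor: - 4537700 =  -2^2 * 5^2 * 45377^1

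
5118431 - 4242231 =876200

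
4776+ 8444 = 13220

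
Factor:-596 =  - 2^2*149^1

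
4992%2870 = 2122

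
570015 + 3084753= 3654768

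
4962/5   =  992 + 2/5 = 992.40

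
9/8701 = 9/8701=0.00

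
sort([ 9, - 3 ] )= [-3 , 9] 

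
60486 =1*60486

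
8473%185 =148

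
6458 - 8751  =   - 2293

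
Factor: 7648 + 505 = 8153=31^1*263^1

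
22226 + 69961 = 92187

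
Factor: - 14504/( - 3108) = 2^1*3^(-1)*7^1 = 14/3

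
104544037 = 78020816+26523221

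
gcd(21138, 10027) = 271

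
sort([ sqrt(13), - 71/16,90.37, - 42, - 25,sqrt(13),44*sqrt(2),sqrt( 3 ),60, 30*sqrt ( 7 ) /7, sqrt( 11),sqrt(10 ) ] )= [ - 42, - 25, - 71/16,sqrt( 3), sqrt(10),sqrt(11),sqrt(13 ), sqrt(13),30*sqrt(  7) /7,60,44 * sqrt (2),90.37 ]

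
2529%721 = 366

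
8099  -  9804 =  - 1705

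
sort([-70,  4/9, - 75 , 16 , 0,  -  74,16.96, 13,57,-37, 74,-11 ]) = [-75, - 74,-70, - 37, - 11, 0,4/9 , 13, 16, 16.96, 57 , 74 ]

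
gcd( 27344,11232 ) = 16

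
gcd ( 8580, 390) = 390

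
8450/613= 13 + 481/613= 13.78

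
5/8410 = 1/1682 = 0.00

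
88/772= 22/193 = 0.11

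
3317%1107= 1103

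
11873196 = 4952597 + 6920599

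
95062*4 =380248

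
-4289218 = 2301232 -6590450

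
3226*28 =90328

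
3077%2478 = 599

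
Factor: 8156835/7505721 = 3^1*5^1*17^( - 1)*23^1*37^1*71^1*49057^( - 1 )=906315/833969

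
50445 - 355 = 50090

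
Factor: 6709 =6709^1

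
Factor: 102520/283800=233/645 = 3^ ( - 1)*5^( - 1)*43^(  -  1 )*233^1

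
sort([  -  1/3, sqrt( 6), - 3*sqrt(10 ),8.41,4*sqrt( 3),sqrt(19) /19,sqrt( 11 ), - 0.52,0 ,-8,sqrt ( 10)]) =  [ - 3*sqrt(10),-8, - 0.52,  -  1/3, 0, sqrt(19)/19, sqrt( 6),sqrt(10 ),sqrt( 11), 4* sqrt( 3),8.41 ]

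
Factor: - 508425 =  - 3^1*5^2*6779^1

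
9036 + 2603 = 11639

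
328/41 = 8= 8.00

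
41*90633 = 3715953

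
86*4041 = 347526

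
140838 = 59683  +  81155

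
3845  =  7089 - 3244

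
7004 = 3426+3578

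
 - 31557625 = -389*81125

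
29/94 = 29/94= 0.31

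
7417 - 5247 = 2170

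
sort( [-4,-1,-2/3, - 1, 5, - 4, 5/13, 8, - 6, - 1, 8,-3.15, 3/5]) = [ - 6,  -  4,- 4,-3.15,-1, - 1, - 1, - 2/3, 5/13, 3/5, 5,8, 8 ] 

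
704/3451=704/3451 = 0.20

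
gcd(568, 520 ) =8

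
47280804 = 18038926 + 29241878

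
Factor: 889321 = 17^1*52313^1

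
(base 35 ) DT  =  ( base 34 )e8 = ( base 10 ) 484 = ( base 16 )1E4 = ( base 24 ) K4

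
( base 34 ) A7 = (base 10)347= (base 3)110212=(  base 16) 15b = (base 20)h7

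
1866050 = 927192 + 938858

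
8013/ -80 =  -8013/80 = - 100.16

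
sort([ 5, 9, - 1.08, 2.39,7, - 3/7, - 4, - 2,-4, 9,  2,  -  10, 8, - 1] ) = [ - 10, - 4,-4,  -  2, - 1.08, - 1, - 3/7, 2 , 2.39, 5 , 7,8, 9, 9] 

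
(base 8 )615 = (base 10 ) 397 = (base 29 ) dk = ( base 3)112201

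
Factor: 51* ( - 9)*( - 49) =3^3*7^2*17^1 = 22491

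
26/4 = 13/2  =  6.50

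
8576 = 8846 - 270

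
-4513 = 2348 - 6861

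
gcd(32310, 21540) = 10770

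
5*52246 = 261230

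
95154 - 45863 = 49291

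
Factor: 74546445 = 3^1 * 5^1*17^1 * 283^1*1033^1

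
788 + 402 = 1190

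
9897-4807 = 5090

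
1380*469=647220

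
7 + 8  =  15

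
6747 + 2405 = 9152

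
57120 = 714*80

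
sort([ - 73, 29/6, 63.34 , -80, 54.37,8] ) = [-80, - 73,29/6, 8, 54.37,63.34]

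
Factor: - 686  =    -  2^1*7^3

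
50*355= 17750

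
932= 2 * 466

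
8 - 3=5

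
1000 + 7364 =8364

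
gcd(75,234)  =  3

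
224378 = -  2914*( - 77 ) 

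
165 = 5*33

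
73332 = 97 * 756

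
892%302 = 288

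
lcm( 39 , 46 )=1794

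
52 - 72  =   - 20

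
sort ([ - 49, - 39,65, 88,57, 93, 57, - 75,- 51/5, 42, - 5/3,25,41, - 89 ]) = [  -  89, - 75, - 49, - 39 ,  -  51/5  , - 5/3, 25,41,42,57, 57,65,88,93]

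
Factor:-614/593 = -2^1*307^1 * 593^( - 1)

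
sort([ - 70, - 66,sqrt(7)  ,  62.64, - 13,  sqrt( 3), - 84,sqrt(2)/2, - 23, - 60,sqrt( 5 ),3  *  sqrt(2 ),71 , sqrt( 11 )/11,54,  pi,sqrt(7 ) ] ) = [  -  84, -70, - 66, - 60 ,-23, - 13,  sqrt ( 11 )/11,sqrt( 2 )/2,sqrt( 3 ),sqrt(5),sqrt( 7),sqrt( 7),pi,3 * sqrt( 2 ),54,62.64  ,  71] 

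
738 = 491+247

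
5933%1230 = 1013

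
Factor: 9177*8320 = 76352640  =  2^7*3^1*5^1  *7^1*13^1*19^1*23^1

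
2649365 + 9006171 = 11655536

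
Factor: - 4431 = - 3^1*7^1*211^1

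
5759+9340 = 15099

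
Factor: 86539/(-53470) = -2^(-1 )*5^( - 1)*5347^( - 1 )*86539^1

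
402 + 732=1134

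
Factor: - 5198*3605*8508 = -2^3 * 3^1*5^1*7^1*23^1*103^1 * 113^1*709^1 = - 159429625320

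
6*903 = 5418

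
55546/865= 55546/865 =64.22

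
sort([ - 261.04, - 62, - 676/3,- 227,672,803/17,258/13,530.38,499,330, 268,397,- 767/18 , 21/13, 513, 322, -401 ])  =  [ - 401, - 261.04, - 227,-676/3, - 62,-767/18, 21/13 , 258/13,803/17, 268,322,330 , 397, 499,513,530.38 , 672]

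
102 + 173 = 275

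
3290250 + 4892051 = 8182301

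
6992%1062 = 620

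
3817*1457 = 5561369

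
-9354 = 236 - 9590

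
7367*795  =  5856765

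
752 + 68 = 820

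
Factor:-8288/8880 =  - 2^1*3^( - 1 )*5^( - 1 ) *7^1= - 14/15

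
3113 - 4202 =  - 1089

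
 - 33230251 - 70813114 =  - 104043365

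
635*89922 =57100470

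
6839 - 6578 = 261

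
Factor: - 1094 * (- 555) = 2^1*3^1*5^1*37^1*547^1=607170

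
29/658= 29/658  =  0.04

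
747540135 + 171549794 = 919089929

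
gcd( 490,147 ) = 49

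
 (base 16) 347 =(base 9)1132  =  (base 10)839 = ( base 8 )1507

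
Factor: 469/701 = 7^1*67^1*701^(  -  1)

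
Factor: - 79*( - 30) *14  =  2^2 *3^1*5^1 *7^1*79^1=33180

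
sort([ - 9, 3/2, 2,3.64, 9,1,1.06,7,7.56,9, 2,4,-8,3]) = [ - 9, - 8,1, 1.06,3/2,2,  2,3,  3.64,4,7, 7.56, 9, 9] 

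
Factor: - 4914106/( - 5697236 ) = 2457053/2848618 = 2^(-1)*173^(-1)*199^1*8233^( - 1)*12347^1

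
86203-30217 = 55986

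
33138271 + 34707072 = 67845343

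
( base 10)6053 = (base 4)1132211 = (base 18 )10c5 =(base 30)6LN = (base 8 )13645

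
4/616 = 1/154 = 0.01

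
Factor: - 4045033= -23^1*397^1*443^1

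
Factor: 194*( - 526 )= -2^2*97^1 *263^1 =- 102044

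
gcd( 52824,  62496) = 744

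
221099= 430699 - 209600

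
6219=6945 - 726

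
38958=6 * 6493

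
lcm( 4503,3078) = 243162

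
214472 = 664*323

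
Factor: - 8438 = -2^1*4219^1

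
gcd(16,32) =16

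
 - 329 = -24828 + 24499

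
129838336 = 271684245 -141845909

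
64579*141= 9105639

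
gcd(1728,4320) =864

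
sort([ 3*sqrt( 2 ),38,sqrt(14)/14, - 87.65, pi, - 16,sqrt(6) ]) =[ - 87.65,-16, sqrt(  14 ) /14,sqrt(6 ), pi,3*sqrt(2),38]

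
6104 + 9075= 15179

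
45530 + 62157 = 107687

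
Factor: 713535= 3^1*5^1 * 47569^1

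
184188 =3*61396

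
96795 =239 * 405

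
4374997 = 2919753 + 1455244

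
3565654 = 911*3914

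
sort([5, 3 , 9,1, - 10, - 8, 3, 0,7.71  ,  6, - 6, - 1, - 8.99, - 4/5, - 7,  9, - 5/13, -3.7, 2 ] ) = [ - 10, - 8.99,-8, - 7, - 6, - 3.7, - 1, - 4/5 , - 5/13, 0, 1,2,3, 3,5,6, 7.71, 9, 9] 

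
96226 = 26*3701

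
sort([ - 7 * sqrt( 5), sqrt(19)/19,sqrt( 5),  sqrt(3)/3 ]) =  [ - 7*sqrt (5),sqrt(19 ) /19, sqrt( 3 ) /3,sqrt(5)] 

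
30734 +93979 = 124713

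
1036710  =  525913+510797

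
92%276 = 92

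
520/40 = 13 = 13.00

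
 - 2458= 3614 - 6072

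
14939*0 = 0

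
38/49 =38/49= 0.78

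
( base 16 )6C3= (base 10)1731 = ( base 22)3cf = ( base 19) 4F2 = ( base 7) 5022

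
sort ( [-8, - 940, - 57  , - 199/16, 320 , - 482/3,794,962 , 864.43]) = [  -  940,-482/3,-57, - 199/16, - 8, 320,794, 864.43,962 ]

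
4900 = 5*980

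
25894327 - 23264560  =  2629767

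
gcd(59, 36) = 1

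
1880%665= 550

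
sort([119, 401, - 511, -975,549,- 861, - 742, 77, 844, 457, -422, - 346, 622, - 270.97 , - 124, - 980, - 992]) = [-992,  -  980,- 975 ,  -  861, - 742, - 511, - 422,- 346,-270.97,-124,77, 119, 401,457, 549 , 622, 844]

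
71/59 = 71/59 = 1.20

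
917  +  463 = 1380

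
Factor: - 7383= -3^1*23^1*107^1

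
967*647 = 625649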